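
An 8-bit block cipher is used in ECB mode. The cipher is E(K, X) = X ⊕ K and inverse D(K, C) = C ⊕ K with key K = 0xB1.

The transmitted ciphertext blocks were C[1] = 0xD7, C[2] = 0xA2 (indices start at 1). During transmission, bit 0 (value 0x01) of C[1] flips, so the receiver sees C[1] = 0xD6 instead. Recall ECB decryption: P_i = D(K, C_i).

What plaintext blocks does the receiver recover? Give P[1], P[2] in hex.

Only C[1] changed, to 0xD6. In ECB, a change in C_i affects only P_i. Decrypting the received ciphertext:
P[1]: D(K, 0xD6) = 0x67.
P[2]: D(K, 0xA2) = 0x13.
Blocks that differ from the original plaintext: P[1].

P[1] = 0x67, P[2] = 0x13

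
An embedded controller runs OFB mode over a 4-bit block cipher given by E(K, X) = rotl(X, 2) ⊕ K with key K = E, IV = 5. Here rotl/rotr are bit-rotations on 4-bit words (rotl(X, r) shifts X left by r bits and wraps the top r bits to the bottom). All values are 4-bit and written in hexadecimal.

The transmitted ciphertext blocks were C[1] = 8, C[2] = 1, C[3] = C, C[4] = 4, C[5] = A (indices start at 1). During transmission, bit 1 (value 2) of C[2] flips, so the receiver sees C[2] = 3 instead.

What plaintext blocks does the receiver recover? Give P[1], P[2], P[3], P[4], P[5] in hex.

OFB decryption: S_i = E(K, S_{i−1}) with S_{0} = IV; P_i = C_i ⊕ S_i.
Only C[2] changed, to 3. In OFB, a change in C_i flips the same bit in P_i only; the keystream is unaffected. Decrypting the received ciphertext:
P[1]: S = E(K, 5) = B; 8 ⊕ B = 3.
P[2]: S = E(K, B) = 0; 3 ⊕ 0 = 3.
P[3]: S = E(K, 0) = E; C ⊕ E = 2.
P[4]: S = E(K, E) = 5; 4 ⊕ 5 = 1.
P[5]: S = E(K, 5) = B; A ⊕ B = 1.
Blocks that differ from the original plaintext: P[2].

P[1] = 3, P[2] = 3, P[3] = 2, P[4] = 1, P[5] = 1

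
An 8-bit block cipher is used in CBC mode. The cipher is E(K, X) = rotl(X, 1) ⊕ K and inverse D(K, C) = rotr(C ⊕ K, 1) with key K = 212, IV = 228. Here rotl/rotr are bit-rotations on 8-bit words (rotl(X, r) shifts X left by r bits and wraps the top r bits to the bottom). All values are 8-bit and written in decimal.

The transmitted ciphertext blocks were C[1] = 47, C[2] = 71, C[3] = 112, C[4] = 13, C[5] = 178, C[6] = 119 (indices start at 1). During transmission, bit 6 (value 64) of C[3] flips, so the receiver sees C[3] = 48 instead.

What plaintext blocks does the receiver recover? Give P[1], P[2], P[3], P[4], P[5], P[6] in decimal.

CBC decryption: P_i = D(K, C_i) ⊕ C_{i−1}, with C_{0} = IV.
Only C[3] changed, to 48. In CBC, a change in C_i garbles P_i and flips the same bit in P_{i+1}. Decrypting the received ciphertext:
P[1]: D(K, 47) = 253; 253 ⊕ 228 = 25.
P[2]: D(K, 71) = 201; 201 ⊕ 47 = 230.
P[3]: D(K, 48) = 114; 114 ⊕ 71 = 53.
P[4]: D(K, 13) = 236; 236 ⊕ 48 = 220.
P[5]: D(K, 178) = 51; 51 ⊕ 13 = 62.
P[6]: D(K, 119) = 209; 209 ⊕ 178 = 99.
Blocks that differ from the original plaintext: P[3], P[4].

P[1] = 25, P[2] = 230, P[3] = 53, P[4] = 220, P[5] = 62, P[6] = 99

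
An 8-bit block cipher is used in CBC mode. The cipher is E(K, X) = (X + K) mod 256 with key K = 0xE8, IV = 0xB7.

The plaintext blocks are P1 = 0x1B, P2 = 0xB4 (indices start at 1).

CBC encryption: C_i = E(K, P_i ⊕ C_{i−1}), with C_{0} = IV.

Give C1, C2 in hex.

C1: P1 ⊕ 0xB7 = 0xAC; E(K, 0xAC) = 0x94.
C2: P2 ⊕ 0x94 = 0x20; E(K, 0x20) = 0x08.

C1 = 0x94, C2 = 0x08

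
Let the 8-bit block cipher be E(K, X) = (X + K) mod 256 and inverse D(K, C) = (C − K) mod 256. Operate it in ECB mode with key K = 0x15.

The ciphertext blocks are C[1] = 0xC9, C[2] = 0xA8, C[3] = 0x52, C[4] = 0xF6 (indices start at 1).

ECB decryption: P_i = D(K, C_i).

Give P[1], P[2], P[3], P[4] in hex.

P[1] = 0xB4, P[2] = 0x93, P[3] = 0x3D, P[4] = 0xE1

P[1]: D(K, 0xC9) = 0xB4.
P[2]: D(K, 0xA8) = 0x93.
P[3]: D(K, 0x52) = 0x3D.
P[4]: D(K, 0xF6) = 0xE1.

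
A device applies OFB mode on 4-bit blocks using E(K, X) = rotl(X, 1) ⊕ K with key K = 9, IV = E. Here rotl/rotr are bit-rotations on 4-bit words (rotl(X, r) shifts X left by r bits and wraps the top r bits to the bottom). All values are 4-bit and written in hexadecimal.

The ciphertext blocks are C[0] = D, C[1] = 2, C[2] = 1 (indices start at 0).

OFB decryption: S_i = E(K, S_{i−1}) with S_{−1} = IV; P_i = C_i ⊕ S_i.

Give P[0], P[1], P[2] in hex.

P[0] = 9, P[1] = 3, P[2] = A

P[0]: S = E(K, E) = 4; D ⊕ 4 = 9.
P[1]: S = E(K, 4) = 1; 2 ⊕ 1 = 3.
P[2]: S = E(K, 1) = B; 1 ⊕ B = A.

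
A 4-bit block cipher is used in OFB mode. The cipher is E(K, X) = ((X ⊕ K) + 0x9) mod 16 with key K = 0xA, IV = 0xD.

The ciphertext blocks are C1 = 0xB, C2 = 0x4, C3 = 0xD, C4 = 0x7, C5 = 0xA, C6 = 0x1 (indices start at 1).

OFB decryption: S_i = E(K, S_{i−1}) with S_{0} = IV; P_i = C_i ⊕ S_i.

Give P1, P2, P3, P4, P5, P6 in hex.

P1: S = E(K, 0xD) = 0x0; 0xB ⊕ 0x0 = 0xB.
P2: S = E(K, 0x0) = 0x3; 0x4 ⊕ 0x3 = 0x7.
P3: S = E(K, 0x3) = 0x2; 0xD ⊕ 0x2 = 0xF.
P4: S = E(K, 0x2) = 0x1; 0x7 ⊕ 0x1 = 0x6.
P5: S = E(K, 0x1) = 0x4; 0xA ⊕ 0x4 = 0xE.
P6: S = E(K, 0x4) = 0x7; 0x1 ⊕ 0x7 = 0x6.

P1 = 0xB, P2 = 0x7, P3 = 0xF, P4 = 0x6, P5 = 0xE, P6 = 0x6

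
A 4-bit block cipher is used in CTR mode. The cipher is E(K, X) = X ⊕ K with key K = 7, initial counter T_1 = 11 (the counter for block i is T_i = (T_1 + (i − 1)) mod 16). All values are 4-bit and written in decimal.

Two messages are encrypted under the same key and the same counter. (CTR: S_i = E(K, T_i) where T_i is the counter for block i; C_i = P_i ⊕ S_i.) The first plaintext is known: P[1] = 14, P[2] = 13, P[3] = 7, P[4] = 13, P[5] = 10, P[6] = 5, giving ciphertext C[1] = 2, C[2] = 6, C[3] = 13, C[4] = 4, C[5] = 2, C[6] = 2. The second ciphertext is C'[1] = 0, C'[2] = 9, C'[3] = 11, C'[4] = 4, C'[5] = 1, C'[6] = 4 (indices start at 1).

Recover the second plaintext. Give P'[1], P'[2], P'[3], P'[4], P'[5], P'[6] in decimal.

In CTR with a reused counter, both messages share the same keystream S_i, so C_i ⊕ C'_i = P_i ⊕ P'_i and thus P'_i = P_i ⊕ C_i ⊕ C'_i.
P'[1]: 14 ⊕ 2 ⊕ 0 = 12.
P'[2]: 13 ⊕ 6 ⊕ 9 = 2.
P'[3]: 7 ⊕ 13 ⊕ 11 = 1.
P'[4]: 13 ⊕ 4 ⊕ 4 = 13.
P'[5]: 10 ⊕ 2 ⊕ 1 = 9.
P'[6]: 5 ⊕ 2 ⊕ 4 = 3.

P'[1] = 12, P'[2] = 2, P'[3] = 1, P'[4] = 13, P'[5] = 9, P'[6] = 3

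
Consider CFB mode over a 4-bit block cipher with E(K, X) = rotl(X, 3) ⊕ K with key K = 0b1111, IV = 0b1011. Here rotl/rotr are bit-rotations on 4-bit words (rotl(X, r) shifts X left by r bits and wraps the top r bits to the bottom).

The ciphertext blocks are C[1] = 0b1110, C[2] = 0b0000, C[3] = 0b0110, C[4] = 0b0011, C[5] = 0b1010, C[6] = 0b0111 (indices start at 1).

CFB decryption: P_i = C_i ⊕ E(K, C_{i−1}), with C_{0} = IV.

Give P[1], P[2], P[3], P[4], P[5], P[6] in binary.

P[1] = 0b1100, P[2] = 0b1000, P[3] = 0b1001, P[4] = 0b1111, P[5] = 0b1100, P[6] = 0b1101

P[1]: E(K, 0b1011) = 0b0010; 0b1110 ⊕ 0b0010 = 0b1100.
P[2]: E(K, 0b1110) = 0b1000; 0b0000 ⊕ 0b1000 = 0b1000.
P[3]: E(K, 0b0000) = 0b1111; 0b0110 ⊕ 0b1111 = 0b1001.
P[4]: E(K, 0b0110) = 0b1100; 0b0011 ⊕ 0b1100 = 0b1111.
P[5]: E(K, 0b0011) = 0b0110; 0b1010 ⊕ 0b0110 = 0b1100.
P[6]: E(K, 0b1010) = 0b1010; 0b0111 ⊕ 0b1010 = 0b1101.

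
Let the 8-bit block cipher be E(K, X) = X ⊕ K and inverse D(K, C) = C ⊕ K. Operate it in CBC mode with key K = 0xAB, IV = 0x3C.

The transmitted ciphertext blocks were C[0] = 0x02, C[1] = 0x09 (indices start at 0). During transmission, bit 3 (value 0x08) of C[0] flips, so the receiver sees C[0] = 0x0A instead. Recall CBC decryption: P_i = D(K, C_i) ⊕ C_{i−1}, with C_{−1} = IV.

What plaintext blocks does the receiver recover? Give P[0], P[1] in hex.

Only C[0] changed, to 0x0A. In CBC, a change in C_i garbles P_i and flips the same bit in P_{i+1}. Decrypting the received ciphertext:
P[0]: D(K, 0x0A) = 0xA1; 0xA1 ⊕ 0x3C = 0x9D.
P[1]: D(K, 0x09) = 0xA2; 0xA2 ⊕ 0x0A = 0xA8.
Blocks that differ from the original plaintext: P[0], P[1].

P[0] = 0x9D, P[1] = 0xA8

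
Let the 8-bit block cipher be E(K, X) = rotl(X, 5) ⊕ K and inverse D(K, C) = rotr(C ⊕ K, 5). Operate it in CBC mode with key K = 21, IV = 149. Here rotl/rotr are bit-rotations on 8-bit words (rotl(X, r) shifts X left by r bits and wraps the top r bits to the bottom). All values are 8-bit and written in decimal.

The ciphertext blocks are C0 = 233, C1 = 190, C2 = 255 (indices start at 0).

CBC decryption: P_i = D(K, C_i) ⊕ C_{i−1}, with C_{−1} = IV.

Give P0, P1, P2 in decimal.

P0 = 114, P1 = 180, P2 = 233

P0: D(K, 233) = 231; 231 ⊕ 149 = 114.
P1: D(K, 190) = 93; 93 ⊕ 233 = 180.
P2: D(K, 255) = 87; 87 ⊕ 190 = 233.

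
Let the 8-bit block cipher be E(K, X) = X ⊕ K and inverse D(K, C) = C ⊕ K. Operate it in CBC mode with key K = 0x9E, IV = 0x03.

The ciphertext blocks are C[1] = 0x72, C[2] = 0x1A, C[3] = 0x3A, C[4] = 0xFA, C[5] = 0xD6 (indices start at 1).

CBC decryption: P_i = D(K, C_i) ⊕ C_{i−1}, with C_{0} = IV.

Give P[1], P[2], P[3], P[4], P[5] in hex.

P[1] = 0xEF, P[2] = 0xF6, P[3] = 0xBE, P[4] = 0x5E, P[5] = 0xB2

P[1]: D(K, 0x72) = 0xEC; 0xEC ⊕ 0x03 = 0xEF.
P[2]: D(K, 0x1A) = 0x84; 0x84 ⊕ 0x72 = 0xF6.
P[3]: D(K, 0x3A) = 0xA4; 0xA4 ⊕ 0x1A = 0xBE.
P[4]: D(K, 0xFA) = 0x64; 0x64 ⊕ 0x3A = 0x5E.
P[5]: D(K, 0xD6) = 0x48; 0x48 ⊕ 0xFA = 0xB2.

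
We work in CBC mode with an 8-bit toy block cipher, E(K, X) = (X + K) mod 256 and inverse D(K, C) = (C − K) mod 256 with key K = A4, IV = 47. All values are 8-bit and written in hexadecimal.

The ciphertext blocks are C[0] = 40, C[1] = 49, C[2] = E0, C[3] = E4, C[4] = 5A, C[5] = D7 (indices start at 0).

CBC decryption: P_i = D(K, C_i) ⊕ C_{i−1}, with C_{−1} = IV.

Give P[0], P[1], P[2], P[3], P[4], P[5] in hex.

P[0]: D(K, 40) = 9C; 9C ⊕ 47 = DB.
P[1]: D(K, 49) = A5; A5 ⊕ 40 = E5.
P[2]: D(K, E0) = 3C; 3C ⊕ 49 = 75.
P[3]: D(K, E4) = 40; 40 ⊕ E0 = A0.
P[4]: D(K, 5A) = B6; B6 ⊕ E4 = 52.
P[5]: D(K, D7) = 33; 33 ⊕ 5A = 69.

P[0] = DB, P[1] = E5, P[2] = 75, P[3] = A0, P[4] = 52, P[5] = 69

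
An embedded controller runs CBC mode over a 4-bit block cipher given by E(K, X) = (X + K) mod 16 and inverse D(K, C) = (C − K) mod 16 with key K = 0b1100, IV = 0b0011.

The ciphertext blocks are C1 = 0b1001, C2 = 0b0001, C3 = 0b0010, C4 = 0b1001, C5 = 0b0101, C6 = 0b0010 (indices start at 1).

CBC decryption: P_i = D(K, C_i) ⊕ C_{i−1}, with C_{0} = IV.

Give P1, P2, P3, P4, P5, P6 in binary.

P1 = 0b1110, P2 = 0b1100, P3 = 0b0111, P4 = 0b1111, P5 = 0b0000, P6 = 0b0011

P1: D(K, 0b1001) = 0b1101; 0b1101 ⊕ 0b0011 = 0b1110.
P2: D(K, 0b0001) = 0b0101; 0b0101 ⊕ 0b1001 = 0b1100.
P3: D(K, 0b0010) = 0b0110; 0b0110 ⊕ 0b0001 = 0b0111.
P4: D(K, 0b1001) = 0b1101; 0b1101 ⊕ 0b0010 = 0b1111.
P5: D(K, 0b0101) = 0b1001; 0b1001 ⊕ 0b1001 = 0b0000.
P6: D(K, 0b0010) = 0b0110; 0b0110 ⊕ 0b0101 = 0b0011.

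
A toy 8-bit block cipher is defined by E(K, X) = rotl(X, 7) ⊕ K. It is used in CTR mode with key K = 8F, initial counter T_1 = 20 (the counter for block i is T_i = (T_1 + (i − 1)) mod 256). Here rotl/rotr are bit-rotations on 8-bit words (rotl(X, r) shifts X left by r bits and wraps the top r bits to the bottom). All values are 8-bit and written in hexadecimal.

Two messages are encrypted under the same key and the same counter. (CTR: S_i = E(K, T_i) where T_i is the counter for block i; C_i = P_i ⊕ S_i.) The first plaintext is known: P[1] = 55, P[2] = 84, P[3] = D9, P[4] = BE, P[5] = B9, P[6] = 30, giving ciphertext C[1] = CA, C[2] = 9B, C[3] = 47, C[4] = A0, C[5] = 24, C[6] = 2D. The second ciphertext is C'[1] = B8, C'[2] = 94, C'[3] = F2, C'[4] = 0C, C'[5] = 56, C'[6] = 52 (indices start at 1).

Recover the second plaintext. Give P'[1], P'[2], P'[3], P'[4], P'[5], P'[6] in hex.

In CTR with a reused counter, both messages share the same keystream S_i, so C_i ⊕ C'_i = P_i ⊕ P'_i and thus P'_i = P_i ⊕ C_i ⊕ C'_i.
P'[1]: 55 ⊕ CA ⊕ B8 = 27.
P'[2]: 84 ⊕ 9B ⊕ 94 = 8B.
P'[3]: D9 ⊕ 47 ⊕ F2 = 6C.
P'[4]: BE ⊕ A0 ⊕ 0C = 12.
P'[5]: B9 ⊕ 24 ⊕ 56 = CB.
P'[6]: 30 ⊕ 2D ⊕ 52 = 4F.

P'[1] = 27, P'[2] = 8B, P'[3] = 6C, P'[4] = 12, P'[5] = CB, P'[6] = 4F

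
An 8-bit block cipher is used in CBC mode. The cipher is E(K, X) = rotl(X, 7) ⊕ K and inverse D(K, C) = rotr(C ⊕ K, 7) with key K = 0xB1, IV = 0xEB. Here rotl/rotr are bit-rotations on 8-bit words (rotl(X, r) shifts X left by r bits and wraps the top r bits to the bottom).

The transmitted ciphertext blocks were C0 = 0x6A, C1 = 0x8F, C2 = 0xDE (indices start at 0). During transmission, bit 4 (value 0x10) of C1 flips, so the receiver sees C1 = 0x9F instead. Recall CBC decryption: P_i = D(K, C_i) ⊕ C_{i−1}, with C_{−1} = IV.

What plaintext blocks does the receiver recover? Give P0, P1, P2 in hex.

P0 = 0x5C, P1 = 0x36, P2 = 0x41

Only C1 changed, to 0x9F. In CBC, a change in C_i garbles P_i and flips the same bit in P_{i+1}. Decrypting the received ciphertext:
P0: D(K, 0x6A) = 0xB7; 0xB7 ⊕ 0xEB = 0x5C.
P1: D(K, 0x9F) = 0x5C; 0x5C ⊕ 0x6A = 0x36.
P2: D(K, 0xDE) = 0xDE; 0xDE ⊕ 0x9F = 0x41.
Blocks that differ from the original plaintext: P1, P2.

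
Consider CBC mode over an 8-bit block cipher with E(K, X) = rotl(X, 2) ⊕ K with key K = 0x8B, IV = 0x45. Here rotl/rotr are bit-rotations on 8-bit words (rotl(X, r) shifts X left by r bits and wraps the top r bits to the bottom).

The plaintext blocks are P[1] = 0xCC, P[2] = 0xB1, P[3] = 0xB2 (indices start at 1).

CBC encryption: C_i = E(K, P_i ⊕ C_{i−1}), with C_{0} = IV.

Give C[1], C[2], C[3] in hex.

C[1]: P[1] ⊕ 0x45 = 0x89; E(K, 0x89) = 0xAD.
C[2]: P[2] ⊕ 0xAD = 0x1C; E(K, 0x1C) = 0xFB.
C[3]: P[3] ⊕ 0xFB = 0x49; E(K, 0x49) = 0xAE.

C[1] = 0xAD, C[2] = 0xFB, C[3] = 0xAE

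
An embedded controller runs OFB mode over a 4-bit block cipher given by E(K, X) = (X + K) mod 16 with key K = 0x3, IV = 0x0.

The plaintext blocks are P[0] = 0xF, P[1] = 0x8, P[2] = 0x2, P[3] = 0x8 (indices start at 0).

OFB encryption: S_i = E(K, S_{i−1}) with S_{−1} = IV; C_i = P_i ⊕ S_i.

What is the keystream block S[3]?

C[0]: S = E(K, 0x0) = 0x3; 0xF ⊕ 0x3 = 0xC.
C[1]: S = E(K, 0x3) = 0x6; 0x8 ⊕ 0x6 = 0xE.
C[2]: S = E(K, 0x6) = 0x9; 0x2 ⊕ 0x9 = 0xB.
C[3]: S = E(K, 0x9) = 0xC; 0x8 ⊕ 0xC = 0x4.
So S[3] = 0xC.

0xC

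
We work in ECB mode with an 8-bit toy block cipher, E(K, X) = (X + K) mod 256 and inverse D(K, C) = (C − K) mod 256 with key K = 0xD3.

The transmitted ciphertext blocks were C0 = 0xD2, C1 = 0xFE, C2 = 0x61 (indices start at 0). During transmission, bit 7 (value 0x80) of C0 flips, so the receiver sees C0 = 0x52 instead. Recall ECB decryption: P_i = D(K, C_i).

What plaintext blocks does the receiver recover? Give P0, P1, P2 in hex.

P0 = 0x7F, P1 = 0x2B, P2 = 0x8E

Only C0 changed, to 0x52. In ECB, a change in C_i affects only P_i. Decrypting the received ciphertext:
P0: D(K, 0x52) = 0x7F.
P1: D(K, 0xFE) = 0x2B.
P2: D(K, 0x61) = 0x8E.
Blocks that differ from the original plaintext: P0.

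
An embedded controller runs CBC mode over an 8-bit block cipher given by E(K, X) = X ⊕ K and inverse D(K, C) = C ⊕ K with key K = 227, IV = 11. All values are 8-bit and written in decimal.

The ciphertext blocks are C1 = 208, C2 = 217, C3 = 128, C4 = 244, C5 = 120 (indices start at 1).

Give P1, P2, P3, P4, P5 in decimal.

P1 = 56, P2 = 234, P3 = 186, P4 = 151, P5 = 111

CBC decryption: P_i = D(K, C_i) ⊕ C_{i−1}, with C_{0} = IV.
P1: D(K, 208) = 51; 51 ⊕ 11 = 56.
P2: D(K, 217) = 58; 58 ⊕ 208 = 234.
P3: D(K, 128) = 99; 99 ⊕ 217 = 186.
P4: D(K, 244) = 23; 23 ⊕ 128 = 151.
P5: D(K, 120) = 155; 155 ⊕ 244 = 111.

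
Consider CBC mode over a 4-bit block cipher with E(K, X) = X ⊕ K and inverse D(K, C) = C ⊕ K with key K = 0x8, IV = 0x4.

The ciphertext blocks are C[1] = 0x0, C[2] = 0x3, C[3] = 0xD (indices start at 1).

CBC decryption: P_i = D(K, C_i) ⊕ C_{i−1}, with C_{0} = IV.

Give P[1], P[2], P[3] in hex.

P[1]: D(K, 0x0) = 0x8; 0x8 ⊕ 0x4 = 0xC.
P[2]: D(K, 0x3) = 0xB; 0xB ⊕ 0x0 = 0xB.
P[3]: D(K, 0xD) = 0x5; 0x5 ⊕ 0x3 = 0x6.

P[1] = 0xC, P[2] = 0xB, P[3] = 0x6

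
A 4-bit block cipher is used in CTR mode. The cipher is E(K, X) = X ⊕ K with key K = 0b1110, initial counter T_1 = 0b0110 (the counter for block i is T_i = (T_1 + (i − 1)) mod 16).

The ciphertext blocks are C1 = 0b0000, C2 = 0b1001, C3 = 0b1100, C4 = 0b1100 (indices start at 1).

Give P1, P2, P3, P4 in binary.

P1 = 0b1000, P2 = 0b0000, P3 = 0b1010, P4 = 0b1011

CTR decryption: S_i = E(K, T_i) where T_i is the counter for block i; P_i = C_i ⊕ S_i.
P1: T = 0b0110, S = E(K, T) = 0b1000; 0b0000 ⊕ 0b1000 = 0b1000.
P2: T = 0b0111, S = E(K, T) = 0b1001; 0b1001 ⊕ 0b1001 = 0b0000.
P3: T = 0b1000, S = E(K, T) = 0b0110; 0b1100 ⊕ 0b0110 = 0b1010.
P4: T = 0b1001, S = E(K, T) = 0b0111; 0b1100 ⊕ 0b0111 = 0b1011.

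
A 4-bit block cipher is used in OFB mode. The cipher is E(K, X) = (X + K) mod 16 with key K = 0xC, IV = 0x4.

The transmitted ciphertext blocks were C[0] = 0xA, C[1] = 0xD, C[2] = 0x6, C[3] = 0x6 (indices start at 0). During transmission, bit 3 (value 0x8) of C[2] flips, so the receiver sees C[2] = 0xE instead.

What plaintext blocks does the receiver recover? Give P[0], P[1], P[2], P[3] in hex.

P[0] = 0xA, P[1] = 0x1, P[2] = 0x6, P[3] = 0x2

OFB decryption: S_i = E(K, S_{i−1}) with S_{−1} = IV; P_i = C_i ⊕ S_i.
Only C[2] changed, to 0xE. In OFB, a change in C_i flips the same bit in P_i only; the keystream is unaffected. Decrypting the received ciphertext:
P[0]: S = E(K, 0x4) = 0x0; 0xA ⊕ 0x0 = 0xA.
P[1]: S = E(K, 0x0) = 0xC; 0xD ⊕ 0xC = 0x1.
P[2]: S = E(K, 0xC) = 0x8; 0xE ⊕ 0x8 = 0x6.
P[3]: S = E(K, 0x8) = 0x4; 0x6 ⊕ 0x4 = 0x2.
Blocks that differ from the original plaintext: P[2].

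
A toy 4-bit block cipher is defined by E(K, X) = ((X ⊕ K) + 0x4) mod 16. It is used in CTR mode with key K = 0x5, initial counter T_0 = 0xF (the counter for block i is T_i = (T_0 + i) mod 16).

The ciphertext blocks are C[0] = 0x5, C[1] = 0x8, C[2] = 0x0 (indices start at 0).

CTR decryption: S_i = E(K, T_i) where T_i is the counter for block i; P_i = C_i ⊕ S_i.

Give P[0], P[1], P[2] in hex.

P[0]: T = 0xF, S = E(K, T) = 0xE; 0x5 ⊕ 0xE = 0xB.
P[1]: T = 0x0, S = E(K, T) = 0x9; 0x8 ⊕ 0x9 = 0x1.
P[2]: T = 0x1, S = E(K, T) = 0x8; 0x0 ⊕ 0x8 = 0x8.

P[0] = 0xB, P[1] = 0x1, P[2] = 0x8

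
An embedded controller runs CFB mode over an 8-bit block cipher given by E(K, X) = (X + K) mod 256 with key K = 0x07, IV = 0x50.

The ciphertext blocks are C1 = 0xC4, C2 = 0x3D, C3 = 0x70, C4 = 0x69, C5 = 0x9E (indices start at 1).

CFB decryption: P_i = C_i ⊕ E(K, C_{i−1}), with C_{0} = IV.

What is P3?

P3: E(K, 0x3D) = 0x44; 0x70 ⊕ 0x44 = 0x34.

P3 = 0x34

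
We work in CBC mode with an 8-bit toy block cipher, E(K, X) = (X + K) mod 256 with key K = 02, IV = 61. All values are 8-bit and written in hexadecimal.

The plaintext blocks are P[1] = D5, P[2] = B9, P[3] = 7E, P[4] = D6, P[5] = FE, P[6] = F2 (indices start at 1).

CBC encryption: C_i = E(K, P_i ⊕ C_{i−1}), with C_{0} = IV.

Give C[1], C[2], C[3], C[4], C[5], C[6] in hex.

C[1] = B6, C[2] = 11, C[3] = 71, C[4] = A9, C[5] = 59, C[6] = AD

C[1]: P[1] ⊕ 61 = B4; E(K, B4) = B6.
C[2]: P[2] ⊕ B6 = 0F; E(K, 0F) = 11.
C[3]: P[3] ⊕ 11 = 6F; E(K, 6F) = 71.
C[4]: P[4] ⊕ 71 = A7; E(K, A7) = A9.
C[5]: P[5] ⊕ A9 = 57; E(K, 57) = 59.
C[6]: P[6] ⊕ 59 = AB; E(K, AB) = AD.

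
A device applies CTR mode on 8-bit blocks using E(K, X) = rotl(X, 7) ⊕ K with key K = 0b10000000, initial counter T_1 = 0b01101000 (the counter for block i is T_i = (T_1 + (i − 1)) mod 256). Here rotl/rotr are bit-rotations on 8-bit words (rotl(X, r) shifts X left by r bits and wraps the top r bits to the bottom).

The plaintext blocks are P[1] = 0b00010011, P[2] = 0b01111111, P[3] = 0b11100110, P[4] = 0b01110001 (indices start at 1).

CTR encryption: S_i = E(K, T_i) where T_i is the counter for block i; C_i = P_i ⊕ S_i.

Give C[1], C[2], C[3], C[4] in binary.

C[1] = 0b10100111, C[2] = 0b01001011, C[3] = 0b01010011, C[4] = 0b01000100

C[1]: T = 0b01101000, S = E(K, T) = 0b10110100; 0b00010011 ⊕ 0b10110100 = 0b10100111.
C[2]: T = 0b01101001, S = E(K, T) = 0b00110100; 0b01111111 ⊕ 0b00110100 = 0b01001011.
C[3]: T = 0b01101010, S = E(K, T) = 0b10110101; 0b11100110 ⊕ 0b10110101 = 0b01010011.
C[4]: T = 0b01101011, S = E(K, T) = 0b00110101; 0b01110001 ⊕ 0b00110101 = 0b01000100.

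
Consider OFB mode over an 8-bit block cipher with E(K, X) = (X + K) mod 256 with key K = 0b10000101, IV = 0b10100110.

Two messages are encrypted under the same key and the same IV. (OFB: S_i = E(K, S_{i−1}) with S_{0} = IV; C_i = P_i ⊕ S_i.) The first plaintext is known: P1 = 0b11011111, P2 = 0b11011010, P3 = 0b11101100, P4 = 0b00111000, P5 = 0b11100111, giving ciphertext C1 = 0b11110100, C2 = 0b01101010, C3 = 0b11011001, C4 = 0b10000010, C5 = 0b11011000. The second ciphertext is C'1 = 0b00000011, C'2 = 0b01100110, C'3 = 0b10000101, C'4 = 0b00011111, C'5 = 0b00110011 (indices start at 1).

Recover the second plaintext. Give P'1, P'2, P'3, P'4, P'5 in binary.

P'1 = 0b00101000, P'2 = 0b11010110, P'3 = 0b10110000, P'4 = 0b10100101, P'5 = 0b00001100

In OFB with a reused IV, both messages share the same keystream S_i, so C_i ⊕ C'_i = P_i ⊕ P'_i and thus P'_i = P_i ⊕ C_i ⊕ C'_i.
P'1: 0b11011111 ⊕ 0b11110100 ⊕ 0b00000011 = 0b00101000.
P'2: 0b11011010 ⊕ 0b01101010 ⊕ 0b01100110 = 0b11010110.
P'3: 0b11101100 ⊕ 0b11011001 ⊕ 0b10000101 = 0b10110000.
P'4: 0b00111000 ⊕ 0b10000010 ⊕ 0b00011111 = 0b10100101.
P'5: 0b11100111 ⊕ 0b11011000 ⊕ 0b00110011 = 0b00001100.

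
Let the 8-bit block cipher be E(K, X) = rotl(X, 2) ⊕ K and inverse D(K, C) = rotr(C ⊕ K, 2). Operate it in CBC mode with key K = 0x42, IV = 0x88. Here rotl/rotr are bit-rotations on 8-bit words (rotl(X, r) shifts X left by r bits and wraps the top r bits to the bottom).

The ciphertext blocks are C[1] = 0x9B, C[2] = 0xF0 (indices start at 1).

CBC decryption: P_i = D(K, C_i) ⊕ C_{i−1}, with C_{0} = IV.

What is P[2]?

P[2]: D(K, 0xF0) = 0xAC; 0xAC ⊕ 0x9B = 0x37.

P[2] = 0x37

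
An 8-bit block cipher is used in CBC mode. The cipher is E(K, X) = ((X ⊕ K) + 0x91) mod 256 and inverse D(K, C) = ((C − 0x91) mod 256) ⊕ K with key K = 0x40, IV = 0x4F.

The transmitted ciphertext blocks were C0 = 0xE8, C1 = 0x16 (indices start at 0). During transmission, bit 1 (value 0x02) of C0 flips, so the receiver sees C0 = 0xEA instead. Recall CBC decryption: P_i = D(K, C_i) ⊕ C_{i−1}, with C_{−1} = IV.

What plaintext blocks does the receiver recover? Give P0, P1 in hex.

Only C0 changed, to 0xEA. In CBC, a change in C_i garbles P_i and flips the same bit in P_{i+1}. Decrypting the received ciphertext:
P0: D(K, 0xEA) = 0x19; 0x19 ⊕ 0x4F = 0x56.
P1: D(K, 0x16) = 0xC5; 0xC5 ⊕ 0xEA = 0x2F.
Blocks that differ from the original plaintext: P0, P1.

P0 = 0x56, P1 = 0x2F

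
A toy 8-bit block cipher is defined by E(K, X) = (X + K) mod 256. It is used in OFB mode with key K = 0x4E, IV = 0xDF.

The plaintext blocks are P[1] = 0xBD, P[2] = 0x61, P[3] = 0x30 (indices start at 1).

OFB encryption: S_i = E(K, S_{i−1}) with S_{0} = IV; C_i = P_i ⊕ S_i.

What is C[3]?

C[3] = 0xF9

C[1]: S = E(K, 0xDF) = 0x2D; 0xBD ⊕ 0x2D = 0x90.
C[2]: S = E(K, 0x2D) = 0x7B; 0x61 ⊕ 0x7B = 0x1A.
C[3]: S = E(K, 0x7B) = 0xC9; 0x30 ⊕ 0xC9 = 0xF9.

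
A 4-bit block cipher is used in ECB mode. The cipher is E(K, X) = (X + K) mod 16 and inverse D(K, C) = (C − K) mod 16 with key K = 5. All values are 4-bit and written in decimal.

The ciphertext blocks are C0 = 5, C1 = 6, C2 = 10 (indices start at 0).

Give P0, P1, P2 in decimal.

ECB decryption: P_i = D(K, C_i).
P0: D(K, 5) = 0.
P1: D(K, 6) = 1.
P2: D(K, 10) = 5.

P0 = 0, P1 = 1, P2 = 5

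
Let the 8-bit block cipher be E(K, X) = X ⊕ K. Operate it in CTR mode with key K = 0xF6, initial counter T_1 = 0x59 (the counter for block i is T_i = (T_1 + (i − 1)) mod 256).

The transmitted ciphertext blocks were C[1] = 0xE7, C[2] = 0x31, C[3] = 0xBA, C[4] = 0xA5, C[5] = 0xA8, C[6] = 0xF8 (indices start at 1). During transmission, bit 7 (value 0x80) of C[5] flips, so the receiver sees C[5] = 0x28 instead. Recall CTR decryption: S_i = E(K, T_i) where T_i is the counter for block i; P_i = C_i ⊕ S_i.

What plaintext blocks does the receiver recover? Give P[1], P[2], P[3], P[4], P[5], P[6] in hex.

Only C[5] changed, to 0x28. In CTR, a change in C_i flips the same bit in P_i only; the keystream is unaffected. Decrypting the received ciphertext:
P[1]: T = 0x59, S = E(K, T) = 0xAF; 0xE7 ⊕ 0xAF = 0x48.
P[2]: T = 0x5A, S = E(K, T) = 0xAC; 0x31 ⊕ 0xAC = 0x9D.
P[3]: T = 0x5B, S = E(K, T) = 0xAD; 0xBA ⊕ 0xAD = 0x17.
P[4]: T = 0x5C, S = E(K, T) = 0xAA; 0xA5 ⊕ 0xAA = 0x0F.
P[5]: T = 0x5D, S = E(K, T) = 0xAB; 0x28 ⊕ 0xAB = 0x83.
P[6]: T = 0x5E, S = E(K, T) = 0xA8; 0xF8 ⊕ 0xA8 = 0x50.
Blocks that differ from the original plaintext: P[5].

P[1] = 0x48, P[2] = 0x9D, P[3] = 0x17, P[4] = 0x0F, P[5] = 0x83, P[6] = 0x50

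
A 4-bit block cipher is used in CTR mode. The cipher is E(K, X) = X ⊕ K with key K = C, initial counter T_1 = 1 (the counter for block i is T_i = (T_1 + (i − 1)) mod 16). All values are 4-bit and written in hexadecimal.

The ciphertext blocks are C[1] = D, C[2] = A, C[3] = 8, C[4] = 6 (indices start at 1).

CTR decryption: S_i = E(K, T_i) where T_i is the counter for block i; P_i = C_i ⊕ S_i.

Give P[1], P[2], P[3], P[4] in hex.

P[1] = 0, P[2] = 4, P[3] = 7, P[4] = E

P[1]: T = 1, S = E(K, T) = D; D ⊕ D = 0.
P[2]: T = 2, S = E(K, T) = E; A ⊕ E = 4.
P[3]: T = 3, S = E(K, T) = F; 8 ⊕ F = 7.
P[4]: T = 4, S = E(K, T) = 8; 6 ⊕ 8 = E.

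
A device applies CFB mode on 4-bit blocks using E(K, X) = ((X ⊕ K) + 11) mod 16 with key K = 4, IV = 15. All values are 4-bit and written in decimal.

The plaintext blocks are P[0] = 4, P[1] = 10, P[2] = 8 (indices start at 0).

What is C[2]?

C[2] = 2

CFB encryption: C_i = P_i ⊕ E(K, C_{i−1}), with C_{−1} = IV.
C[0]: E(K, 15) = 6; 4 ⊕ 6 = 2.
C[1]: E(K, 2) = 1; 10 ⊕ 1 = 11.
C[2]: E(K, 11) = 10; 8 ⊕ 10 = 2.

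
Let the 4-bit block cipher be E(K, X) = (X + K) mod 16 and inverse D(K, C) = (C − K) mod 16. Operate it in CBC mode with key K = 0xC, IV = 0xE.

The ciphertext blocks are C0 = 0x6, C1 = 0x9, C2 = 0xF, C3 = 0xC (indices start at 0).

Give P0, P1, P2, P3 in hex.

CBC decryption: P_i = D(K, C_i) ⊕ C_{i−1}, with C_{−1} = IV.
P0: D(K, 0x6) = 0xA; 0xA ⊕ 0xE = 0x4.
P1: D(K, 0x9) = 0xD; 0xD ⊕ 0x6 = 0xB.
P2: D(K, 0xF) = 0x3; 0x3 ⊕ 0x9 = 0xA.
P3: D(K, 0xC) = 0x0; 0x0 ⊕ 0xF = 0xF.

P0 = 0x4, P1 = 0xB, P2 = 0xA, P3 = 0xF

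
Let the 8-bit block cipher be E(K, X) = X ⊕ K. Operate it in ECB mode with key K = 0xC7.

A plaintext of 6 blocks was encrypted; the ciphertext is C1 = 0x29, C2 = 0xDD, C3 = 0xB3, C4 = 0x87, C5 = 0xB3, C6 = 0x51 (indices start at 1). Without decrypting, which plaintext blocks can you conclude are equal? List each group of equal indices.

P3 = P5

ECB encrypts each block independently with the same key, so equal ciphertext blocks imply equal plaintext blocks.
C3 = C5 = 0xB3, so P3 = P5.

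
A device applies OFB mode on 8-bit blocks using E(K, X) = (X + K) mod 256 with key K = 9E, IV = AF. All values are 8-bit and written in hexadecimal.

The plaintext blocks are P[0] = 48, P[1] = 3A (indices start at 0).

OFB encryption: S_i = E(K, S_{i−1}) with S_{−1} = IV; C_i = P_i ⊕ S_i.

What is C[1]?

C[1] = D1

C[0]: S = E(K, AF) = 4D; 48 ⊕ 4D = 05.
C[1]: S = E(K, 4D) = EB; 3A ⊕ EB = D1.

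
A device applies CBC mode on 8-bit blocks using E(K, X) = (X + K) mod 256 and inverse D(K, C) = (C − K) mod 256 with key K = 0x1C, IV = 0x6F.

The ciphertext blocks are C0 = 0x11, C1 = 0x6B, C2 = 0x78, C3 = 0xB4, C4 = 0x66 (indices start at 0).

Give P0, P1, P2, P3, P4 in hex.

CBC decryption: P_i = D(K, C_i) ⊕ C_{i−1}, with C_{−1} = IV.
P0: D(K, 0x11) = 0xF5; 0xF5 ⊕ 0x6F = 0x9A.
P1: D(K, 0x6B) = 0x4F; 0x4F ⊕ 0x11 = 0x5E.
P2: D(K, 0x78) = 0x5C; 0x5C ⊕ 0x6B = 0x37.
P3: D(K, 0xB4) = 0x98; 0x98 ⊕ 0x78 = 0xE0.
P4: D(K, 0x66) = 0x4A; 0x4A ⊕ 0xB4 = 0xFE.

P0 = 0x9A, P1 = 0x5E, P2 = 0x37, P3 = 0xE0, P4 = 0xFE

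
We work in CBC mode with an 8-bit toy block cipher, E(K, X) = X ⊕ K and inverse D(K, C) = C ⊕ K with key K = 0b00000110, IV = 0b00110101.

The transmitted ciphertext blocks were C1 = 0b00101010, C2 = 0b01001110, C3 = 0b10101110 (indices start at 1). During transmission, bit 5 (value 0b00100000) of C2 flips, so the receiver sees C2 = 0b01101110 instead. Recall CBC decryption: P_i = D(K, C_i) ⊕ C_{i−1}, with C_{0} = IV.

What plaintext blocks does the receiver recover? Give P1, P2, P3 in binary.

Only C2 changed, to 0b01101110. In CBC, a change in C_i garbles P_i and flips the same bit in P_{i+1}. Decrypting the received ciphertext:
P1: D(K, 0b00101010) = 0b00101100; 0b00101100 ⊕ 0b00110101 = 0b00011001.
P2: D(K, 0b01101110) = 0b01101000; 0b01101000 ⊕ 0b00101010 = 0b01000010.
P3: D(K, 0b10101110) = 0b10101000; 0b10101000 ⊕ 0b01101110 = 0b11000110.
Blocks that differ from the original plaintext: P2, P3.

P1 = 0b00011001, P2 = 0b01000010, P3 = 0b11000110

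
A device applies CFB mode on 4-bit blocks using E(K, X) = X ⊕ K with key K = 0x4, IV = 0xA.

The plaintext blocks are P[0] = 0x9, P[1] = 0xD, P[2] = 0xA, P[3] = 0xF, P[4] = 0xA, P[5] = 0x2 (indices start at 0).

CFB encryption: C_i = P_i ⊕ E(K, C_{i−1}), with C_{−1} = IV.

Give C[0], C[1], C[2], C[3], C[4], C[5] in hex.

C[0] = 0x7, C[1] = 0xE, C[2] = 0x0, C[3] = 0xB, C[4] = 0x5, C[5] = 0x3

C[0]: E(K, 0xA) = 0xE; 0x9 ⊕ 0xE = 0x7.
C[1]: E(K, 0x7) = 0x3; 0xD ⊕ 0x3 = 0xE.
C[2]: E(K, 0xE) = 0xA; 0xA ⊕ 0xA = 0x0.
C[3]: E(K, 0x0) = 0x4; 0xF ⊕ 0x4 = 0xB.
C[4]: E(K, 0xB) = 0xF; 0xA ⊕ 0xF = 0x5.
C[5]: E(K, 0x5) = 0x1; 0x2 ⊕ 0x1 = 0x3.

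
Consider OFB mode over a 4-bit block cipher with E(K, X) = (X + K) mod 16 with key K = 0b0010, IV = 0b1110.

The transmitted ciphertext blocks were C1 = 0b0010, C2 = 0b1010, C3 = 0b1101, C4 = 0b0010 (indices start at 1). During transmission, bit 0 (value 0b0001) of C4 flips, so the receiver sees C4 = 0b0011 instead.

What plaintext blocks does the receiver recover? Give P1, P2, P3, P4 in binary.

OFB decryption: S_i = E(K, S_{i−1}) with S_{0} = IV; P_i = C_i ⊕ S_i.
Only C4 changed, to 0b0011. In OFB, a change in C_i flips the same bit in P_i only; the keystream is unaffected. Decrypting the received ciphertext:
P1: S = E(K, 0b1110) = 0b0000; 0b0010 ⊕ 0b0000 = 0b0010.
P2: S = E(K, 0b0000) = 0b0010; 0b1010 ⊕ 0b0010 = 0b1000.
P3: S = E(K, 0b0010) = 0b0100; 0b1101 ⊕ 0b0100 = 0b1001.
P4: S = E(K, 0b0100) = 0b0110; 0b0011 ⊕ 0b0110 = 0b0101.
Blocks that differ from the original plaintext: P4.

P1 = 0b0010, P2 = 0b1000, P3 = 0b1001, P4 = 0b0101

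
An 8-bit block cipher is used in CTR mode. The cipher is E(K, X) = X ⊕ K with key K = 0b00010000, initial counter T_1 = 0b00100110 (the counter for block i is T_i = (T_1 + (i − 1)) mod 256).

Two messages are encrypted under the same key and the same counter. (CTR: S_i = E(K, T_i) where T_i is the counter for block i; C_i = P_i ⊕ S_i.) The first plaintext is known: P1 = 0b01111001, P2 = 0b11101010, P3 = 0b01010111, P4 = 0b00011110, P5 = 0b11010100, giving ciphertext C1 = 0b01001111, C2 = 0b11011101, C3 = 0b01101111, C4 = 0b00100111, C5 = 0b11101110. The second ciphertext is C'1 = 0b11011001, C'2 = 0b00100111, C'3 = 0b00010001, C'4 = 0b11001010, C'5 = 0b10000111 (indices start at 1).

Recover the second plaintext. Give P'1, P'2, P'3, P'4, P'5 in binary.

In CTR with a reused counter, both messages share the same keystream S_i, so C_i ⊕ C'_i = P_i ⊕ P'_i and thus P'_i = P_i ⊕ C_i ⊕ C'_i.
P'1: 0b01111001 ⊕ 0b01001111 ⊕ 0b11011001 = 0b11101111.
P'2: 0b11101010 ⊕ 0b11011101 ⊕ 0b00100111 = 0b00010000.
P'3: 0b01010111 ⊕ 0b01101111 ⊕ 0b00010001 = 0b00101001.
P'4: 0b00011110 ⊕ 0b00100111 ⊕ 0b11001010 = 0b11110011.
P'5: 0b11010100 ⊕ 0b11101110 ⊕ 0b10000111 = 0b10111101.

P'1 = 0b11101111, P'2 = 0b00010000, P'3 = 0b00101001, P'4 = 0b11110011, P'5 = 0b10111101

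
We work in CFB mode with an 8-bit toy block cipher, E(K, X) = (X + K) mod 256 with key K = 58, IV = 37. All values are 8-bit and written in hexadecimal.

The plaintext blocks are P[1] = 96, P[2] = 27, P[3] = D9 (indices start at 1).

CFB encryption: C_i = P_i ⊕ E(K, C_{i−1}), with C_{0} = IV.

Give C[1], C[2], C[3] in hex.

C[1]: E(K, 37) = 8F; 96 ⊕ 8F = 19.
C[2]: E(K, 19) = 71; 27 ⊕ 71 = 56.
C[3]: E(K, 56) = AE; D9 ⊕ AE = 77.

C[1] = 19, C[2] = 56, C[3] = 77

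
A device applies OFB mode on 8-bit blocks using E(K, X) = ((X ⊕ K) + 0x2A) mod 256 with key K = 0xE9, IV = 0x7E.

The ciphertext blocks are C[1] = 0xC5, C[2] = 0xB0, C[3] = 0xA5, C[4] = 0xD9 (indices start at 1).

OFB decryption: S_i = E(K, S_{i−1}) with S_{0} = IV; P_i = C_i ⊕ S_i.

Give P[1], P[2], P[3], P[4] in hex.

P[1]: S = E(K, 0x7E) = 0xC1; 0xC5 ⊕ 0xC1 = 0x04.
P[2]: S = E(K, 0xC1) = 0x52; 0xB0 ⊕ 0x52 = 0xE2.
P[3]: S = E(K, 0x52) = 0xE5; 0xA5 ⊕ 0xE5 = 0x40.
P[4]: S = E(K, 0xE5) = 0x36; 0xD9 ⊕ 0x36 = 0xEF.

P[1] = 0x04, P[2] = 0xE2, P[3] = 0x40, P[4] = 0xEF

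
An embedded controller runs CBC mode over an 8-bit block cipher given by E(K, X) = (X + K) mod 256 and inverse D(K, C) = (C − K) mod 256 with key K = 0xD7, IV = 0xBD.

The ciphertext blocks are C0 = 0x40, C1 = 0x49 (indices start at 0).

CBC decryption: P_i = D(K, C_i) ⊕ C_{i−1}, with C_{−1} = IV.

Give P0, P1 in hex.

P0: D(K, 0x40) = 0x69; 0x69 ⊕ 0xBD = 0xD4.
P1: D(K, 0x49) = 0x72; 0x72 ⊕ 0x40 = 0x32.

P0 = 0xD4, P1 = 0x32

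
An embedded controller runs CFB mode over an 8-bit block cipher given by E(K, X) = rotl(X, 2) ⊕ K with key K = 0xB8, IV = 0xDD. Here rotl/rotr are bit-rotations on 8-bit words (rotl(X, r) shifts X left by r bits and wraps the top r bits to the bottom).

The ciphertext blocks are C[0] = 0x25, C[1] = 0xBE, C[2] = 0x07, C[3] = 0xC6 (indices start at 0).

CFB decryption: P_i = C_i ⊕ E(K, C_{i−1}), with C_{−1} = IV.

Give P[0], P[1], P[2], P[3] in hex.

P[0] = 0xEA, P[1] = 0x92, P[2] = 0x45, P[3] = 0x62

P[0]: E(K, 0xDD) = 0xCF; 0x25 ⊕ 0xCF = 0xEA.
P[1]: E(K, 0x25) = 0x2C; 0xBE ⊕ 0x2C = 0x92.
P[2]: E(K, 0xBE) = 0x42; 0x07 ⊕ 0x42 = 0x45.
P[3]: E(K, 0x07) = 0xA4; 0xC6 ⊕ 0xA4 = 0x62.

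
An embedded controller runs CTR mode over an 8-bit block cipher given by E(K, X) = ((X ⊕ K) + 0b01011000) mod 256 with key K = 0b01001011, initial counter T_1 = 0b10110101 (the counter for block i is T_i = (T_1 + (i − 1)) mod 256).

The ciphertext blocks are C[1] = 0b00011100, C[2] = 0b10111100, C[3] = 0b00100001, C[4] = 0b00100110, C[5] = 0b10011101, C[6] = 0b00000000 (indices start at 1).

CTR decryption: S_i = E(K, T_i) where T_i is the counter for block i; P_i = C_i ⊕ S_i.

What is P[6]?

P[6]: T = 0b10111010, S = E(K, T) = 0b01001001; 0b00000000 ⊕ 0b01001001 = 0b01001001.

P[6] = 0b01001001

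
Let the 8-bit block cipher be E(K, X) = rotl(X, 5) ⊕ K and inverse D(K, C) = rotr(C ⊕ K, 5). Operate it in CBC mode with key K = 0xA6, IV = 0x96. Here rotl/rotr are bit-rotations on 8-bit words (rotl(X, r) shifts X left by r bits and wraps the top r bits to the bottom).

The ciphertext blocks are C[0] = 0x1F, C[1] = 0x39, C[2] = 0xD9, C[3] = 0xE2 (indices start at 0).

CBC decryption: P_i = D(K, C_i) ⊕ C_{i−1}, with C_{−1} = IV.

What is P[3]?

P[3]: D(K, 0xE2) = 0x22; 0x22 ⊕ 0xD9 = 0xFB.

P[3] = 0xFB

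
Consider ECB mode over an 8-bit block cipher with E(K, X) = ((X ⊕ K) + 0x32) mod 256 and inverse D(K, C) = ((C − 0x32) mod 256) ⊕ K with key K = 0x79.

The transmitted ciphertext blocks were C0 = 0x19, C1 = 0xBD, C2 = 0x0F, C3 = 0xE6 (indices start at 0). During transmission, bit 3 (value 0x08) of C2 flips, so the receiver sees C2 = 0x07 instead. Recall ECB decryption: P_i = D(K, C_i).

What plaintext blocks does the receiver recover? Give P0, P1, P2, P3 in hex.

Only C2 changed, to 0x07. In ECB, a change in C_i affects only P_i. Decrypting the received ciphertext:
P0: D(K, 0x19) = 0x9E.
P1: D(K, 0xBD) = 0xF2.
P2: D(K, 0x07) = 0xAC.
P3: D(K, 0xE6) = 0xCD.
Blocks that differ from the original plaintext: P2.

P0 = 0x9E, P1 = 0xF2, P2 = 0xAC, P3 = 0xCD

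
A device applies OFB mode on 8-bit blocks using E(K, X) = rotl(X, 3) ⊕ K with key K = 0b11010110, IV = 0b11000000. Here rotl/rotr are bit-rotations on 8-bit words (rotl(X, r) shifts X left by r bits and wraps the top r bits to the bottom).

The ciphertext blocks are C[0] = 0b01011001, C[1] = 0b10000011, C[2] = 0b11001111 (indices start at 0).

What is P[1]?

P[1] = 0b11010011

OFB decryption: S_i = E(K, S_{i−1}) with S_{−1} = IV; P_i = C_i ⊕ S_i.
P[0]: S = E(K, 0b11000000) = 0b11010000; 0b01011001 ⊕ 0b11010000 = 0b10001001.
P[1]: S = E(K, 0b11010000) = 0b01010000; 0b10000011 ⊕ 0b01010000 = 0b11010011.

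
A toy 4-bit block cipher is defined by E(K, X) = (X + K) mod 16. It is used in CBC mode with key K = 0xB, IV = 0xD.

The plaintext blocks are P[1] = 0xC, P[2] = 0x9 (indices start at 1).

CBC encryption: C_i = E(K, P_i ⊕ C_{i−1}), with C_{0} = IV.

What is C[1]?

C[1] = 0xC

C[1]: P[1] ⊕ 0xD = 0x1; E(K, 0x1) = 0xC.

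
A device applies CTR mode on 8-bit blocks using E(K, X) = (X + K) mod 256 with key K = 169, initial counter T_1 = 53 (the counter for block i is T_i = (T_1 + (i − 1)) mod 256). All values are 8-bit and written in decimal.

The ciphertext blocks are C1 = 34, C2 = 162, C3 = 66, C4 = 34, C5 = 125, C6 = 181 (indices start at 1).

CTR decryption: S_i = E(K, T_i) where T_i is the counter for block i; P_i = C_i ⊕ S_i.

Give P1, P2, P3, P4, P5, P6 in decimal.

P1 = 252, P2 = 125, P3 = 162, P4 = 195, P5 = 159, P6 = 86

P1: T = 53, S = E(K, T) = 222; 34 ⊕ 222 = 252.
P2: T = 54, S = E(K, T) = 223; 162 ⊕ 223 = 125.
P3: T = 55, S = E(K, T) = 224; 66 ⊕ 224 = 162.
P4: T = 56, S = E(K, T) = 225; 34 ⊕ 225 = 195.
P5: T = 57, S = E(K, T) = 226; 125 ⊕ 226 = 159.
P6: T = 58, S = E(K, T) = 227; 181 ⊕ 227 = 86.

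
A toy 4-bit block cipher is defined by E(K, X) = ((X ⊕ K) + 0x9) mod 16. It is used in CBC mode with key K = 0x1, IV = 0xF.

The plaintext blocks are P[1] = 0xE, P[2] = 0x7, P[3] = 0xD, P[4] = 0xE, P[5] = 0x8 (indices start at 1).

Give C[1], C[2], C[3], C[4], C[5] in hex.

C[1] = 0x9, C[2] = 0x8, C[3] = 0xD, C[4] = 0xB, C[5] = 0xB

CBC encryption: C_i = E(K, P_i ⊕ C_{i−1}), with C_{0} = IV.
C[1]: P[1] ⊕ 0xF = 0x1; E(K, 0x1) = 0x9.
C[2]: P[2] ⊕ 0x9 = 0xE; E(K, 0xE) = 0x8.
C[3]: P[3] ⊕ 0x8 = 0x5; E(K, 0x5) = 0xD.
C[4]: P[4] ⊕ 0xD = 0x3; E(K, 0x3) = 0xB.
C[5]: P[5] ⊕ 0xB = 0x3; E(K, 0x3) = 0xB.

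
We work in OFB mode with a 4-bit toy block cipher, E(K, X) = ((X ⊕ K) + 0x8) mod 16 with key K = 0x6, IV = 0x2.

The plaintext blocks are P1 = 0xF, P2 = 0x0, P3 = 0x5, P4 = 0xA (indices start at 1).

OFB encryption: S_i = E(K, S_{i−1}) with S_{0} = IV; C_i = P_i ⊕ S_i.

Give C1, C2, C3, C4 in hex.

C1: S = E(K, 0x2) = 0xC; 0xF ⊕ 0xC = 0x3.
C2: S = E(K, 0xC) = 0x2; 0x0 ⊕ 0x2 = 0x2.
C3: S = E(K, 0x2) = 0xC; 0x5 ⊕ 0xC = 0x9.
C4: S = E(K, 0xC) = 0x2; 0xA ⊕ 0x2 = 0x8.

C1 = 0x3, C2 = 0x2, C3 = 0x9, C4 = 0x8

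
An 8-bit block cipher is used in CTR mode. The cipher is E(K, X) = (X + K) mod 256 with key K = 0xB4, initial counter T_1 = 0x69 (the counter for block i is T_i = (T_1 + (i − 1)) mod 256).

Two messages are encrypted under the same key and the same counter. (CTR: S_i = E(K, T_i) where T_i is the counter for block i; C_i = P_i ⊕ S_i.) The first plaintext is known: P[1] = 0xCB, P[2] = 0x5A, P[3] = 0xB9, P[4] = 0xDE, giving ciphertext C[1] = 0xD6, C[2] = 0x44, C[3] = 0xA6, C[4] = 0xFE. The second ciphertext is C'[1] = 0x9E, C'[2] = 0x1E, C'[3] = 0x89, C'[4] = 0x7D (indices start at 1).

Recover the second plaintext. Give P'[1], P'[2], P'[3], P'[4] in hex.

P'[1] = 0x83, P'[2] = 0x00, P'[3] = 0x96, P'[4] = 0x5D

In CTR with a reused counter, both messages share the same keystream S_i, so C_i ⊕ C'_i = P_i ⊕ P'_i and thus P'_i = P_i ⊕ C_i ⊕ C'_i.
P'[1]: 0xCB ⊕ 0xD6 ⊕ 0x9E = 0x83.
P'[2]: 0x5A ⊕ 0x44 ⊕ 0x1E = 0x00.
P'[3]: 0xB9 ⊕ 0xA6 ⊕ 0x89 = 0x96.
P'[4]: 0xDE ⊕ 0xFE ⊕ 0x7D = 0x5D.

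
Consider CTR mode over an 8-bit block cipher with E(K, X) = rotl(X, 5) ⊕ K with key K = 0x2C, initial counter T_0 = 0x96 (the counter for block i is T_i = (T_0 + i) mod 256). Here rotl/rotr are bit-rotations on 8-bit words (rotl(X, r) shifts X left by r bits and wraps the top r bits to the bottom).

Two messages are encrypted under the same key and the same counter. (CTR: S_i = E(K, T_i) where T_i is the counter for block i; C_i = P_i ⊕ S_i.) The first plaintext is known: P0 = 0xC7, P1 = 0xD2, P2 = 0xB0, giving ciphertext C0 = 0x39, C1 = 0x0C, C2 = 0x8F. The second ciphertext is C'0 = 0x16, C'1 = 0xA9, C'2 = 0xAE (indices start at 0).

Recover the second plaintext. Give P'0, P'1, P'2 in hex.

P'0 = 0xE8, P'1 = 0x77, P'2 = 0x91

In CTR with a reused counter, both messages share the same keystream S_i, so C_i ⊕ C'_i = P_i ⊕ P'_i and thus P'_i = P_i ⊕ C_i ⊕ C'_i.
P'0: 0xC7 ⊕ 0x39 ⊕ 0x16 = 0xE8.
P'1: 0xD2 ⊕ 0x0C ⊕ 0xA9 = 0x77.
P'2: 0xB0 ⊕ 0x8F ⊕ 0xAE = 0x91.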